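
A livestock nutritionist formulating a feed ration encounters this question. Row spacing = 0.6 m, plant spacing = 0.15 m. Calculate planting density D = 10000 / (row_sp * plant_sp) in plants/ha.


D = 10000 / (row_sp * plant_sp)
  = 10000 / (0.6 * 0.15)
  = 10000 / 0.0900
  = 111111.11 plants/ha


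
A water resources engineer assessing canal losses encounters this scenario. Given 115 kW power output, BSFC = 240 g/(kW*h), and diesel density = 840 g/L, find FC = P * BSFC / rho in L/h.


FC = P * BSFC / rho_fuel
   = 115 * 240 / 840
   = 27600 / 840
   = 32.86 L/h


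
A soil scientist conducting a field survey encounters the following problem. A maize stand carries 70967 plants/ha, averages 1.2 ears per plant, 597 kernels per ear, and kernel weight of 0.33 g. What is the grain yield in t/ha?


Y = density * ears * kernels * kw
  = 70967 * 1.2 * 597 * 0.33 g/ha
  = 16777450.40 g/ha
  = 16777.45 kg/ha = 16.78 t/ha


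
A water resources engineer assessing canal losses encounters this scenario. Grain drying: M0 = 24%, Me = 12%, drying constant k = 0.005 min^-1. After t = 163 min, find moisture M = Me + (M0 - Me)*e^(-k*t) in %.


M = Me + (M0 - Me) * e^(-k*t)
  = 12 + (24 - 12) * e^(-0.005*163)
  = 12 + 12 * e^(-0.815)
  = 12 + 12 * 0.44264
  = 12 + 5.3117
  = 17.31%


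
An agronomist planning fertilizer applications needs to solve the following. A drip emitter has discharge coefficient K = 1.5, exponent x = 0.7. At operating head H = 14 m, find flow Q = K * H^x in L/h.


Q = K * H^x
  = 1.5 * 14^0.7
  = 1.5 * 6.3429
  = 9.51 L/h


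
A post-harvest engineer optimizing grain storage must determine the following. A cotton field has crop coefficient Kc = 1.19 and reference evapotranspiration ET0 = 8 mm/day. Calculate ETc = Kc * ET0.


ETc = Kc * ET0
    = 1.19 * 8
    = 9.52 mm/day


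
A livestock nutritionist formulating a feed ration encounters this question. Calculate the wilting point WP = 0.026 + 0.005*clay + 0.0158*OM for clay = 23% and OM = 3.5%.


WP = 0.026 + 0.005*23 + 0.0158*3.5
   = 0.026 + 0.1150 + 0.0553
   = 0.1963


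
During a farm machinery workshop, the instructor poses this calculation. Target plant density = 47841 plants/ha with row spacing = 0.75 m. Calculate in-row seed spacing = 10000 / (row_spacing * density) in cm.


spacing = 10000 / (row_sp * density)
        = 10000 / (0.75 * 47841)
        = 10000 / 35880.75
        = 0.27870 m = 27.87 cm


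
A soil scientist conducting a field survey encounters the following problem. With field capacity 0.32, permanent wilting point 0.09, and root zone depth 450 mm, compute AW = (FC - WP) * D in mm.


AW = (FC - WP) * D
   = (0.32 - 0.09) * 450
   = 0.23 * 450
   = 103.50 mm


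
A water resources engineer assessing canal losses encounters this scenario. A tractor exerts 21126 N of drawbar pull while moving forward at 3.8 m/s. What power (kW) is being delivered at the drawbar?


P = F * v / 1000
  = 21126 * 3.8 / 1000
  = 80278.80 / 1000
  = 80.28 kW


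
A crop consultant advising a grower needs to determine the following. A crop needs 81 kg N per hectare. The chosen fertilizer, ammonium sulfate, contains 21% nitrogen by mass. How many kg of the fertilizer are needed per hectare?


Rate = N_required / (N_content / 100)
     = 81 / (21 / 100)
     = 81 / 0.21
     = 385.71 kg/ha


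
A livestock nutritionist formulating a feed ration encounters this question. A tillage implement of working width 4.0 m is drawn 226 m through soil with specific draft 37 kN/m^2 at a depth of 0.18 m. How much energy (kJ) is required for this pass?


E = k * d * w * L
  = 37 * 0.18 * 4.0 * 226
  = 6020.64 kJ


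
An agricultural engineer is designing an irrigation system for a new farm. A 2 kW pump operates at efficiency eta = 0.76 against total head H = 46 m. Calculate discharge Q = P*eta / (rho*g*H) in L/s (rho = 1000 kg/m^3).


Q = (P * 1000 * eta) / (rho * g * H)
  = (2 * 1000 * 0.76) / (1000 * 9.81 * 46)
  = 1520 / 451260
  = 0.00337 m^3/s = 3.37 L/s


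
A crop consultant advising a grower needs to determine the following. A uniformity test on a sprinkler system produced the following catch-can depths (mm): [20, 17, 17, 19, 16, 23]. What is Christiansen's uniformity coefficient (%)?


xbar = 112 / 6 = 18.667
sum|xi - xbar| = 12
CU = 100 * (1 - 12 / (6 * 18.667))
   = 100 * (1 - 0.1071)
   = 89.29%


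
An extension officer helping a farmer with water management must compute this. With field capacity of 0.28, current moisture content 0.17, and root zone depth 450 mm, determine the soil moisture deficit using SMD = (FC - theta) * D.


SMD = (FC - theta) * D
    = (0.28 - 0.17) * 450
    = 0.110 * 450
    = 49.50 mm


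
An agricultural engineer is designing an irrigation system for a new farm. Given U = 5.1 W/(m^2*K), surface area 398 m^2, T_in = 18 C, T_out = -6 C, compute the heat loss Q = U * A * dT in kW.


dT = 18 - (-6) = 24 K
Q = U * A * dT
  = 5.1 * 398 * 24
  = 48715.20 W = 48.72 kW


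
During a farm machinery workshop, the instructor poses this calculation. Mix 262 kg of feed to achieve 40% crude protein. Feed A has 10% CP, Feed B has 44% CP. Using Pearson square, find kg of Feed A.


parts_A = CP_b - target = 44 - 40 = 4
parts_B = target - CP_a = 40 - 10 = 30
total_parts = 4 + 30 = 34
Feed A = 262 * 4 / 34 = 30.82 kg
Feed B = 262 * 30 / 34 = 231.18 kg

30.82 kg


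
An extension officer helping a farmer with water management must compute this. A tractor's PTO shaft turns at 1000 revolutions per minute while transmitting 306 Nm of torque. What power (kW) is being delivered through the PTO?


P = 2*pi*n*T / 60000
  = 2*pi * 1000 * 306 / 60000
  = 1922654.70 / 60000
  = 32.04 kW


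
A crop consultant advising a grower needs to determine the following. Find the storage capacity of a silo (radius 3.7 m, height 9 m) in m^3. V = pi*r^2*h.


V = pi * r^2 * h
  = pi * 3.7^2 * 9
  = pi * 13.69 * 9
  = 387.08 m^3


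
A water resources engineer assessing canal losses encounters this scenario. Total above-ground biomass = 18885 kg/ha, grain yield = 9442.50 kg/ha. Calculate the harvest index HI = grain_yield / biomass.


HI = grain_yield / biomass
   = 9442.50 / 18885
   = 0.50


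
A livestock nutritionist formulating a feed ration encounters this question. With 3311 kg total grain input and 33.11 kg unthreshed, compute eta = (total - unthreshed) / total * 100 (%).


eta = (total - unthreshed) / total * 100
    = (3311 - 33.11) / 3311 * 100
    = 3277.89 / 3311 * 100
    = 99%


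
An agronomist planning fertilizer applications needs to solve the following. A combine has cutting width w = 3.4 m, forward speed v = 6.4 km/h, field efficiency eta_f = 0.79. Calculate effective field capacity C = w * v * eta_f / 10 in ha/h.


C = w * v * eta_f / 10
  = 3.4 * 6.4 * 0.79 / 10
  = 17.19 / 10
  = 1.72 ha/h


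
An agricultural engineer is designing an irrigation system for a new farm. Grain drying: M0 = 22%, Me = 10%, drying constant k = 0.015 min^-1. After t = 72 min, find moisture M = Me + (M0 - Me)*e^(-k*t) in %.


M = Me + (M0 - Me) * e^(-k*t)
  = 10 + (22 - 10) * e^(-0.015*72)
  = 10 + 12 * e^(-1.080)
  = 10 + 12 * 0.33960
  = 10 + 4.0751
  = 14.08%


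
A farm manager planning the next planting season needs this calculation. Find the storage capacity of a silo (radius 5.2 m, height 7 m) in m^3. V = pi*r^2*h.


V = pi * r^2 * h
  = pi * 5.2^2 * 7
  = pi * 27.04 * 7
  = 594.64 m^3


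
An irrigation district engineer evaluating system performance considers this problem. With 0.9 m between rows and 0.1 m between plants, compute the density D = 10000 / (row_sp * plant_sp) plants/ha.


D = 10000 / (row_sp * plant_sp)
  = 10000 / (0.9 * 0.1)
  = 10000 / 0.0900
  = 111111.11 plants/ha


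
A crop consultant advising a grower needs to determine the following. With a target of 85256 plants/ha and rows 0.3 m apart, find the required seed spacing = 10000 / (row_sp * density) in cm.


spacing = 10000 / (row_sp * density)
        = 10000 / (0.3 * 85256)
        = 10000 / 25576.80
        = 0.39098 m = 39.10 cm


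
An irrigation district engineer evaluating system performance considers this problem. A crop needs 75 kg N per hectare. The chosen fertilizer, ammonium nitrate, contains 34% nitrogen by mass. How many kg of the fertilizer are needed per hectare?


Rate = N_required / (N_content / 100)
     = 75 / (34 / 100)
     = 75 / 0.34
     = 220.59 kg/ha


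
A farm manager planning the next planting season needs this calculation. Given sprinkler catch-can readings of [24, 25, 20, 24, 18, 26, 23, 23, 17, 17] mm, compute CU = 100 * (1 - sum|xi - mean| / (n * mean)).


xbar = 217 / 10 = 21.700
sum|xi - xbar| = 29.600
CU = 100 * (1 - 29.600 / (10 * 21.700))
   = 100 * (1 - 0.1364)
   = 86.36%


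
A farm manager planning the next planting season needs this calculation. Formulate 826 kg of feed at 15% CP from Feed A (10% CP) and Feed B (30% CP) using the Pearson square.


parts_A = CP_b - target = 30 - 15 = 15
parts_B = target - CP_a = 15 - 10 = 5
total_parts = 15 + 5 = 20
Feed A = 826 * 15 / 20 = 619.50 kg
Feed B = 826 * 5 / 20 = 206.50 kg

619.50 kg


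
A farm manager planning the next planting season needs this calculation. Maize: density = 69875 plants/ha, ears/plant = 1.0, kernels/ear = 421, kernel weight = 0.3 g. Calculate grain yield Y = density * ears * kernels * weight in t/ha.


Y = density * ears * kernels * kw
  = 69875 * 1.0 * 421 * 0.3 g/ha
  = 8825212.50 g/ha
  = 8825.21 kg/ha = 8.83 t/ha


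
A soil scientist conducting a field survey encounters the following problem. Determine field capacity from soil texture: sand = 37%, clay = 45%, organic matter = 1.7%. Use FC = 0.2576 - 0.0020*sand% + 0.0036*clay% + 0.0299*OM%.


FC = 0.2576 - 0.0020*37 + 0.0036*45 + 0.0299*1.7
   = 0.2576 - 0.0740 + 0.1620 + 0.0508
   = 0.3964


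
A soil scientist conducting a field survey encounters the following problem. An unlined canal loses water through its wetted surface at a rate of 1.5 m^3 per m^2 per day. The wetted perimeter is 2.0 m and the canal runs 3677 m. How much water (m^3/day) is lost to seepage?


S = C * P * L
  = 1.5 * 2.0 * 3677
  = 11031 m^3/day


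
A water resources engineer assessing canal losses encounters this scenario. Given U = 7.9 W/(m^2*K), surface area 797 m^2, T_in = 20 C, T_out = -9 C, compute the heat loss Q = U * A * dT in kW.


dT = 20 - (-9) = 29 K
Q = U * A * dT
  = 7.9 * 797 * 29
  = 182592.70 W = 182.59 kW


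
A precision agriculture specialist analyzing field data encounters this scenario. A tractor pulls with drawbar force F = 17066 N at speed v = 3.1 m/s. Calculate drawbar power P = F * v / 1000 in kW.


P = F * v / 1000
  = 17066 * 3.1 / 1000
  = 52904.60 / 1000
  = 52.90 kW


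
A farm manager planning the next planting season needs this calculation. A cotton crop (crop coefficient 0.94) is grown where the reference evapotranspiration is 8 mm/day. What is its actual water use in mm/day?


ETc = Kc * ET0
    = 0.94 * 8
    = 7.52 mm/day


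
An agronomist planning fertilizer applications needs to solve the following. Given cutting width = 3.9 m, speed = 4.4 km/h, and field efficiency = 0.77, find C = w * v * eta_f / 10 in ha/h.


C = w * v * eta_f / 10
  = 3.9 * 4.4 * 0.77 / 10
  = 13.21 / 10
  = 1.32 ha/h


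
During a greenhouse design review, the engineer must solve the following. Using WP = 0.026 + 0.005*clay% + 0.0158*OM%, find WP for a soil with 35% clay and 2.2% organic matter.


WP = 0.026 + 0.005*35 + 0.0158*2.2
   = 0.026 + 0.1750 + 0.0348
   = 0.2358


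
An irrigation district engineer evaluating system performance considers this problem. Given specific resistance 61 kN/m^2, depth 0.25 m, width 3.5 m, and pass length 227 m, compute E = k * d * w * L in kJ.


E = k * d * w * L
  = 61 * 0.25 * 3.5 * 227
  = 12116.13 kJ


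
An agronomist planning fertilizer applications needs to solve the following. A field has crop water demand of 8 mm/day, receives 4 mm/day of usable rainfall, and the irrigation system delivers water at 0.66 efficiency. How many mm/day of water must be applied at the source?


IWR = (ETc - Pe) / Ea
    = (8 - 4) / 0.66
    = 4 / 0.66
    = 6.06 mm/day


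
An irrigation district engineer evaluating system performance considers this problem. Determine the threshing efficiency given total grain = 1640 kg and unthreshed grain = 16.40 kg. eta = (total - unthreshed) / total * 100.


eta = (total - unthreshed) / total * 100
    = (1640 - 16.40) / 1640 * 100
    = 1623.60 / 1640 * 100
    = 99%


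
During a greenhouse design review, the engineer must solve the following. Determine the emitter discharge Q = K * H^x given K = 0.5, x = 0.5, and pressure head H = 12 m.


Q = K * H^x
  = 0.5 * 12^0.5
  = 0.5 * 3.4641
  = 1.73 L/h


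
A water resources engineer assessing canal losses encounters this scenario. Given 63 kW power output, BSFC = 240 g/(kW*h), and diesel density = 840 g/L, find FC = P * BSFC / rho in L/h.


FC = P * BSFC / rho_fuel
   = 63 * 240 / 840
   = 15120 / 840
   = 18 L/h


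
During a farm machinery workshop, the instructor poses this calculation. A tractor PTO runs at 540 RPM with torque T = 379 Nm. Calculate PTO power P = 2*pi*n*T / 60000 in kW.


P = 2*pi*n*T / 60000
  = 2*pi * 540 * 379 / 60000
  = 1285916.70 / 60000
  = 21.43 kW


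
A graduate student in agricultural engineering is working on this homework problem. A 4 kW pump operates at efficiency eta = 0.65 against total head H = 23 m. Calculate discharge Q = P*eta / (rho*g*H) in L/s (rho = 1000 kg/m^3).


Q = (P * 1000 * eta) / (rho * g * H)
  = (4 * 1000 * 0.65) / (1000 * 9.81 * 23)
  = 2600 / 225630
  = 0.01152 m^3/s = 11.52 L/s


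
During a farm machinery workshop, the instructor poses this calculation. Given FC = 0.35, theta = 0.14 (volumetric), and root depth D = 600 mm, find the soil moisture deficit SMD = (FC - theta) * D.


SMD = (FC - theta) * D
    = (0.35 - 0.14) * 600
    = 0.210 * 600
    = 126 mm


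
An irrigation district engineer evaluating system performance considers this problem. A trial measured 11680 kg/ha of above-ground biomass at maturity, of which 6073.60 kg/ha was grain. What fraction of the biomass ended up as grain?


HI = grain_yield / biomass
   = 6073.60 / 11680
   = 0.52


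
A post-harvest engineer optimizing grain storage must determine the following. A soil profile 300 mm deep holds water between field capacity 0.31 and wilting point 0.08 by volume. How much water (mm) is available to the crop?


AW = (FC - WP) * D
   = (0.31 - 0.08) * 300
   = 0.23 * 300
   = 69 mm


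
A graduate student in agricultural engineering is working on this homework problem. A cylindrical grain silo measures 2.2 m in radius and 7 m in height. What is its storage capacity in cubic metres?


V = pi * r^2 * h
  = pi * 2.2^2 * 7
  = pi * 4.84 * 7
  = 106.44 m^3


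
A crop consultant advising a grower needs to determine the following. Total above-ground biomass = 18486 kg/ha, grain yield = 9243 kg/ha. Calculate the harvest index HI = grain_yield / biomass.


HI = grain_yield / biomass
   = 9243 / 18486
   = 0.50


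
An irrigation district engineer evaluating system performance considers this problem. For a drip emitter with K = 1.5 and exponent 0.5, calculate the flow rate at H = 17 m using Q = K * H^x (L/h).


Q = K * H^x
  = 1.5 * 17^0.5
  = 1.5 * 4.1231
  = 6.18 L/h


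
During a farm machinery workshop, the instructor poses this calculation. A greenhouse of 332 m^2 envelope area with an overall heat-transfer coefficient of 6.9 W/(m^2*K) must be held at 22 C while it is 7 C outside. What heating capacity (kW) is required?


dT = 22 - (7) = 15 K
Q = U * A * dT
  = 6.9 * 332 * 15
  = 34362 W = 34.36 kW


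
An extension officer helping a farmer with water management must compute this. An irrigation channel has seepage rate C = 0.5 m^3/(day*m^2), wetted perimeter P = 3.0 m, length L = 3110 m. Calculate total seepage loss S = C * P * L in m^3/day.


S = C * P * L
  = 0.5 * 3.0 * 3110
  = 4665 m^3/day


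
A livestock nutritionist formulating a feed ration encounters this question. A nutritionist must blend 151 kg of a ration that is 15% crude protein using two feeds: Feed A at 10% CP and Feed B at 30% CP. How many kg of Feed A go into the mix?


parts_A = CP_b - target = 30 - 15 = 15
parts_B = target - CP_a = 15 - 10 = 5
total_parts = 15 + 5 = 20
Feed A = 151 * 15 / 20 = 113.25 kg
Feed B = 151 * 5 / 20 = 37.75 kg

113.25 kg


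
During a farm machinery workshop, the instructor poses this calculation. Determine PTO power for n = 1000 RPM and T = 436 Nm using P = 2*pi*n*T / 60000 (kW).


P = 2*pi*n*T / 60000
  = 2*pi * 1000 * 436 / 60000
  = 2739468.79 / 60000
  = 45.66 kW


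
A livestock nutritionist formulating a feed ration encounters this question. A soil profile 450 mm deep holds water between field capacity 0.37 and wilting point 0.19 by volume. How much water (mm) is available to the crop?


AW = (FC - WP) * D
   = (0.37 - 0.19) * 450
   = 0.18 * 450
   = 81 mm


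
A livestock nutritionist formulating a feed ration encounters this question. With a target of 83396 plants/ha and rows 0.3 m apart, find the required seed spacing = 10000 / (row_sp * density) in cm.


spacing = 10000 / (row_sp * density)
        = 10000 / (0.3 * 83396)
        = 10000 / 25018.80
        = 0.39970 m = 39.97 cm


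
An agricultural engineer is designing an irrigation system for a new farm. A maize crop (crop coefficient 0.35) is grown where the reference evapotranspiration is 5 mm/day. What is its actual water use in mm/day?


ETc = Kc * ET0
    = 0.35 * 5
    = 1.75 mm/day


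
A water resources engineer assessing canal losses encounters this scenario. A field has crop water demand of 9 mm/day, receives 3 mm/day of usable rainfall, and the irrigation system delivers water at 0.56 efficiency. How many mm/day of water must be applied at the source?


IWR = (ETc - Pe) / Ea
    = (9 - 3) / 0.56
    = 6 / 0.56
    = 10.71 mm/day


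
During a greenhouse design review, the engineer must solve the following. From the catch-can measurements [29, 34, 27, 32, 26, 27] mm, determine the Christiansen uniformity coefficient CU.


xbar = 175 / 6 = 29.167
sum|xi - xbar| = 15.333
CU = 100 * (1 - 15.333 / (6 * 29.167))
   = 100 * (1 - 0.0876)
   = 91.24%


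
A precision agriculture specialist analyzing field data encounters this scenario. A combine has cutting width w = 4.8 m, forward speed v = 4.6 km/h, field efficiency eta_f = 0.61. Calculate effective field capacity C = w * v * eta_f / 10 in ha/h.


C = w * v * eta_f / 10
  = 4.8 * 4.6 * 0.61 / 10
  = 13.47 / 10
  = 1.35 ha/h


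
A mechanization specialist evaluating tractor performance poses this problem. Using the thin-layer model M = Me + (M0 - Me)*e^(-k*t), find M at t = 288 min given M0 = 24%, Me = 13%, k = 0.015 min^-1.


M = Me + (M0 - Me) * e^(-k*t)
  = 13 + (24 - 13) * e^(-0.015*288)
  = 13 + 11 * e^(-4.320)
  = 13 + 11 * 0.01330
  = 13 + 0.1463
  = 13.15%


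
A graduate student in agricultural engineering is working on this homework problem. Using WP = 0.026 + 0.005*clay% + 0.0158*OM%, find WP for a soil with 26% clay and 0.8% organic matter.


WP = 0.026 + 0.005*26 + 0.0158*0.8
   = 0.026 + 0.1300 + 0.0126
   = 0.1686


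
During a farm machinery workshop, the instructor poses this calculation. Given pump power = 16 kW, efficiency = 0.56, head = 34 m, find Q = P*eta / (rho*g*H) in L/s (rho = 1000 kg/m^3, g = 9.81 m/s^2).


Q = (P * 1000 * eta) / (rho * g * H)
  = (16 * 1000 * 0.56) / (1000 * 9.81 * 34)
  = 8960 / 333540
  = 0.02686 m^3/s = 26.86 L/s


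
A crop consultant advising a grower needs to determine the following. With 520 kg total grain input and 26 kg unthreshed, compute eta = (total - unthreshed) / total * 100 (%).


eta = (total - unthreshed) / total * 100
    = (520 - 26) / 520 * 100
    = 494 / 520 * 100
    = 95%


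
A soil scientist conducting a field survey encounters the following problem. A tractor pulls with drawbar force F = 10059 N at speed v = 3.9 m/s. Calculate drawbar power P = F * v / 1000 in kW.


P = F * v / 1000
  = 10059 * 3.9 / 1000
  = 39230.10 / 1000
  = 39.23 kW


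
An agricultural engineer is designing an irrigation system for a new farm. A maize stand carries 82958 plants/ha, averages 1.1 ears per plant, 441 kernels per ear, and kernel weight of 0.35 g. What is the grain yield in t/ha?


Y = density * ears * kernels * kw
  = 82958 * 1.1 * 441 * 0.35 g/ha
  = 14085024.03 g/ha
  = 14085.02 kg/ha = 14.09 t/ha


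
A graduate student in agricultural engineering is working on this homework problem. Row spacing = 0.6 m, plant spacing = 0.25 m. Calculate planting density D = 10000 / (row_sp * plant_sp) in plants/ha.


D = 10000 / (row_sp * plant_sp)
  = 10000 / (0.6 * 0.25)
  = 10000 / 0.1500
  = 66666.67 plants/ha


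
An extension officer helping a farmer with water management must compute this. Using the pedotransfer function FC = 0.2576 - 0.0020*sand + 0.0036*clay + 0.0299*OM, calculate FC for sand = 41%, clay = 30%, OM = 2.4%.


FC = 0.2576 - 0.0020*41 + 0.0036*30 + 0.0299*2.4
   = 0.2576 - 0.0820 + 0.1080 + 0.0718
   = 0.3554


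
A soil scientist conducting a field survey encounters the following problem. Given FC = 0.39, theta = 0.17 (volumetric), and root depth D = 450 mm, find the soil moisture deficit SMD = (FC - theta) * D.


SMD = (FC - theta) * D
    = (0.39 - 0.17) * 450
    = 0.220 * 450
    = 99 mm


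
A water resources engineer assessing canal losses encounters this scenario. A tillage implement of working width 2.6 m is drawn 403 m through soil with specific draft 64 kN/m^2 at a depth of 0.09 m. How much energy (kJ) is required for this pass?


E = k * d * w * L
  = 64 * 0.09 * 2.6 * 403
  = 6035.33 kJ


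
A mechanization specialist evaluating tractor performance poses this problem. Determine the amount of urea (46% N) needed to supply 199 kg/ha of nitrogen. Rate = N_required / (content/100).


Rate = N_required / (N_content / 100)
     = 199 / (46 / 100)
     = 199 / 0.46
     = 432.61 kg/ha


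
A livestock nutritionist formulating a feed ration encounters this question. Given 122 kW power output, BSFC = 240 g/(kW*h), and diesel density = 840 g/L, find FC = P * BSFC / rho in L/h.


FC = P * BSFC / rho_fuel
   = 122 * 240 / 840
   = 29280 / 840
   = 34.86 L/h


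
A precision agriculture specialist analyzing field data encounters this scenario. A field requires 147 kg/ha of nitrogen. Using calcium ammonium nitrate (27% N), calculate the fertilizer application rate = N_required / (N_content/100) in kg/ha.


Rate = N_required / (N_content / 100)
     = 147 / (27 / 100)
     = 147 / 0.27
     = 544.44 kg/ha


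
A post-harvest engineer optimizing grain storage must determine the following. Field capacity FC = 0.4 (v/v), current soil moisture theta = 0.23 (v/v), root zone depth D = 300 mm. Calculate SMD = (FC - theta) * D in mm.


SMD = (FC - theta) * D
    = (0.4 - 0.23) * 300
    = 0.170 * 300
    = 51 mm


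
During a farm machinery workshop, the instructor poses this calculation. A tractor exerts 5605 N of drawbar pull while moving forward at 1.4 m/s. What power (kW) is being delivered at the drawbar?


P = F * v / 1000
  = 5605 * 1.4 / 1000
  = 7847 / 1000
  = 7.85 kW


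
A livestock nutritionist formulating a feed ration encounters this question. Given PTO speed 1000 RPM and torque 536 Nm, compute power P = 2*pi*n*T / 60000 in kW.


P = 2*pi*n*T / 60000
  = 2*pi * 1000 * 536 / 60000
  = 3367787.32 / 60000
  = 56.13 kW


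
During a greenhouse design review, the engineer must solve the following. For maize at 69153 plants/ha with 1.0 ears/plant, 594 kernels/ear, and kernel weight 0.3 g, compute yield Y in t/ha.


Y = density * ears * kernels * kw
  = 69153 * 1.0 * 594 * 0.3 g/ha
  = 12323064.60 g/ha
  = 12323.06 kg/ha = 12.32 t/ha


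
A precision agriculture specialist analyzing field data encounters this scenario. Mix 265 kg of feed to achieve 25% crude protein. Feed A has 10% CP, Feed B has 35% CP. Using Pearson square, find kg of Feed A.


parts_A = CP_b - target = 35 - 25 = 10
parts_B = target - CP_a = 25 - 10 = 15
total_parts = 10 + 15 = 25
Feed A = 265 * 10 / 25 = 106 kg
Feed B = 265 * 15 / 25 = 159 kg

106 kg


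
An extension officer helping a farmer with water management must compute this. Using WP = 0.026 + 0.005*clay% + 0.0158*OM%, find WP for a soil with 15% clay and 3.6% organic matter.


WP = 0.026 + 0.005*15 + 0.0158*3.6
   = 0.026 + 0.0750 + 0.0569
   = 0.1579


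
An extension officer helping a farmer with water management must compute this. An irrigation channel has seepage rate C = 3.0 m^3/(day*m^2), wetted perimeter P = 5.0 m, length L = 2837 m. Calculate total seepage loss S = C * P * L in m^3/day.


S = C * P * L
  = 3.0 * 5.0 * 2837
  = 42555 m^3/day


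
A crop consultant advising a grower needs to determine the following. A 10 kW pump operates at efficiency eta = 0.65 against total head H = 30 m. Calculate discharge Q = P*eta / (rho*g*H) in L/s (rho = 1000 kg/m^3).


Q = (P * 1000 * eta) / (rho * g * H)
  = (10 * 1000 * 0.65) / (1000 * 9.81 * 30)
  = 6500 / 294300
  = 0.02209 m^3/s = 22.09 L/s


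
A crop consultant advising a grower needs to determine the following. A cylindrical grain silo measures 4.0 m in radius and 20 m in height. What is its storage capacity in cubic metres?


V = pi * r^2 * h
  = pi * 4.0^2 * 20
  = pi * 16 * 20
  = 1005.31 m^3


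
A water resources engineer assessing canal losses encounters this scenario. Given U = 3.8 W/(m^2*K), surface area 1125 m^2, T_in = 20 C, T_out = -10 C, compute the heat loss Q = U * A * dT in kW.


dT = 20 - (-10) = 30 K
Q = U * A * dT
  = 3.8 * 1125 * 30
  = 128250 W = 128.25 kW


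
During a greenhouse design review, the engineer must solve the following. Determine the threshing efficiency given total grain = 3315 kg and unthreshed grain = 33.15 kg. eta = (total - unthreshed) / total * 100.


eta = (total - unthreshed) / total * 100
    = (3315 - 33.15) / 3315 * 100
    = 3281.85 / 3315 * 100
    = 99%


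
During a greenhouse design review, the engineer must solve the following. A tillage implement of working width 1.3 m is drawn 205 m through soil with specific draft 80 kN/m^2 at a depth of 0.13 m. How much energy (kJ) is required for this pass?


E = k * d * w * L
  = 80 * 0.13 * 1.3 * 205
  = 2771.60 kJ


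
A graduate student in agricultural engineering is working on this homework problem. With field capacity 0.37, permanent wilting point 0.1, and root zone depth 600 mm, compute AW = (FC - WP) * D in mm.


AW = (FC - WP) * D
   = (0.37 - 0.1) * 600
   = 0.27 * 600
   = 162 mm


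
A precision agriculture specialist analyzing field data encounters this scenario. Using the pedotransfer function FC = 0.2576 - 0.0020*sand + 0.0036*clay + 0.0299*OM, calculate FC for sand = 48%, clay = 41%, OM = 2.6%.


FC = 0.2576 - 0.0020*48 + 0.0036*41 + 0.0299*2.6
   = 0.2576 - 0.0960 + 0.1476 + 0.0777
   = 0.3869


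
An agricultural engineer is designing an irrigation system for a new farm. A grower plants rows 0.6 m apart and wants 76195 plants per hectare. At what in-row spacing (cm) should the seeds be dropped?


spacing = 10000 / (row_sp * density)
        = 10000 / (0.6 * 76195)
        = 10000 / 45717
        = 0.21874 m = 21.87 cm


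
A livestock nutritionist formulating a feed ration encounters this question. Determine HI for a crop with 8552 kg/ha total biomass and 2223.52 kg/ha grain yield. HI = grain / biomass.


HI = grain_yield / biomass
   = 2223.52 / 8552
   = 0.26


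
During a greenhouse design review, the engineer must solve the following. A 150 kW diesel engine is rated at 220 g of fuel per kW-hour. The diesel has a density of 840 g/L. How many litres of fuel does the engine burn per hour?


FC = P * BSFC / rho_fuel
   = 150 * 220 / 840
   = 33000 / 840
   = 39.29 L/h


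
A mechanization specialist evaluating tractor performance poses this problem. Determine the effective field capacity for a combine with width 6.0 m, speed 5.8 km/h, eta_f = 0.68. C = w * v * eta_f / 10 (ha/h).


C = w * v * eta_f / 10
  = 6.0 * 5.8 * 0.68 / 10
  = 23.66 / 10
  = 2.37 ha/h


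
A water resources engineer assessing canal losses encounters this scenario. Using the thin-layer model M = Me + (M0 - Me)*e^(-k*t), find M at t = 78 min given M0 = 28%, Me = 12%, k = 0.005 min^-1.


M = Me + (M0 - Me) * e^(-k*t)
  = 12 + (28 - 12) * e^(-0.005*78)
  = 12 + 16 * e^(-0.390)
  = 12 + 16 * 0.67706
  = 12 + 10.8329
  = 22.83%


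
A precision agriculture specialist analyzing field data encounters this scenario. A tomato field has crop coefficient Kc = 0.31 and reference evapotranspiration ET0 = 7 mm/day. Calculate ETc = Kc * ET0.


ETc = Kc * ET0
    = 0.31 * 7
    = 2.17 mm/day


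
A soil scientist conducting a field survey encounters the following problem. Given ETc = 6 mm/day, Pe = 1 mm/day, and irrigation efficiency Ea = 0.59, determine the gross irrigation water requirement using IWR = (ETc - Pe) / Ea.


IWR = (ETc - Pe) / Ea
    = (6 - 1) / 0.59
    = 5 / 0.59
    = 8.47 mm/day


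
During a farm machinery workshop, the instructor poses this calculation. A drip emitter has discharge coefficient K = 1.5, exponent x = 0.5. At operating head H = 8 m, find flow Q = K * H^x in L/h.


Q = K * H^x
  = 1.5 * 8^0.5
  = 1.5 * 2.8284
  = 4.24 L/h


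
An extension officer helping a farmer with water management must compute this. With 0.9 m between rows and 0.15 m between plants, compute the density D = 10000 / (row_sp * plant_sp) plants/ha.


D = 10000 / (row_sp * plant_sp)
  = 10000 / (0.9 * 0.15)
  = 10000 / 0.1350
  = 74074.07 plants/ha


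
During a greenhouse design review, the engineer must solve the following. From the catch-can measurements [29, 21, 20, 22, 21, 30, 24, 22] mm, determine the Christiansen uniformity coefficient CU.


xbar = 189 / 8 = 23.625
sum|xi - xbar| = 24.250
CU = 100 * (1 - 24.250 / (8 * 23.625))
   = 100 * (1 - 0.1283)
   = 87.17%


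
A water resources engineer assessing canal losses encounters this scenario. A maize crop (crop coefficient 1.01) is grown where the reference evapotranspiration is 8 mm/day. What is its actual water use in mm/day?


ETc = Kc * ET0
    = 1.01 * 8
    = 8.08 mm/day


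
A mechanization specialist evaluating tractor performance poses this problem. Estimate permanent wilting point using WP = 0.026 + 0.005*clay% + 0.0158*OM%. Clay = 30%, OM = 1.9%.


WP = 0.026 + 0.005*30 + 0.0158*1.9
   = 0.026 + 0.1500 + 0.0300
   = 0.2060


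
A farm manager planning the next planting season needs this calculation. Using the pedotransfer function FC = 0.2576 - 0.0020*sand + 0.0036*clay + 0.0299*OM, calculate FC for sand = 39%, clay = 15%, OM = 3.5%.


FC = 0.2576 - 0.0020*39 + 0.0036*15 + 0.0299*3.5
   = 0.2576 - 0.0780 + 0.0540 + 0.1047
   = 0.3383


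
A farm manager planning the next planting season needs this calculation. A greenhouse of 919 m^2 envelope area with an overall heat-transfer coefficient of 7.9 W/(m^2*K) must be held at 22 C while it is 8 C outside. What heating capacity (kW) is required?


dT = 22 - (8) = 14 K
Q = U * A * dT
  = 7.9 * 919 * 14
  = 101641.40 W = 101.64 kW


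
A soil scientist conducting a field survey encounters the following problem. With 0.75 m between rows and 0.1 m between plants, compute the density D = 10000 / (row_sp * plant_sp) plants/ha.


D = 10000 / (row_sp * plant_sp)
  = 10000 / (0.75 * 0.1)
  = 10000 / 0.0750
  = 133333.33 plants/ha


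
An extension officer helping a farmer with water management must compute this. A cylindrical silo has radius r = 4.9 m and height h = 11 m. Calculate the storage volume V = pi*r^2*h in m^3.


V = pi * r^2 * h
  = pi * 4.9^2 * 11
  = pi * 24.01 * 11
  = 829.73 m^3


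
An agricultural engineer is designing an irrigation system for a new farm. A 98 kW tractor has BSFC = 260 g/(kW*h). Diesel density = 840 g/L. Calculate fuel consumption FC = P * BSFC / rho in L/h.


FC = P * BSFC / rho_fuel
   = 98 * 260 / 840
   = 25480 / 840
   = 30.33 L/h


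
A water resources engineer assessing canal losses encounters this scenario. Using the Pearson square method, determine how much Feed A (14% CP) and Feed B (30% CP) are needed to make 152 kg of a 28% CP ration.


parts_A = CP_b - target = 30 - 28 = 2
parts_B = target - CP_a = 28 - 14 = 14
total_parts = 2 + 14 = 16
Feed A = 152 * 2 / 16 = 19 kg
Feed B = 152 * 14 / 16 = 133 kg

19 kg


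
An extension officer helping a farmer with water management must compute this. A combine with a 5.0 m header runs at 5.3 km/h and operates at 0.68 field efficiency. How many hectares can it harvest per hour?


C = w * v * eta_f / 10
  = 5.0 * 5.3 * 0.68 / 10
  = 18.02 / 10
  = 1.80 ha/h


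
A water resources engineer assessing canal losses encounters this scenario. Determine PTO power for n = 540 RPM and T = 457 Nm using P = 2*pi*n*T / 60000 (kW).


P = 2*pi*n*T / 60000
  = 2*pi * 540 * 457 / 60000
  = 1550564.47 / 60000
  = 25.84 kW


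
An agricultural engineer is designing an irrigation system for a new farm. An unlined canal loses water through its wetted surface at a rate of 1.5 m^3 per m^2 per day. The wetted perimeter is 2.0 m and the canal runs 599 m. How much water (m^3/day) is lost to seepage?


S = C * P * L
  = 1.5 * 2.0 * 599
  = 1797 m^3/day


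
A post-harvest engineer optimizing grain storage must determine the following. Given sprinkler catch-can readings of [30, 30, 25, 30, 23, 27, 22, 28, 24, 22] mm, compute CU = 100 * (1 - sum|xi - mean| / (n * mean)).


xbar = 261 / 10 = 26.100
sum|xi - xbar| = 29
CU = 100 * (1 - 29 / (10 * 26.100))
   = 100 * (1 - 0.1111)
   = 88.89%


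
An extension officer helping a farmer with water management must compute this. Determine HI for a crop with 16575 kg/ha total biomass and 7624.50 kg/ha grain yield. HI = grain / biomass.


HI = grain_yield / biomass
   = 7624.50 / 16575
   = 0.46


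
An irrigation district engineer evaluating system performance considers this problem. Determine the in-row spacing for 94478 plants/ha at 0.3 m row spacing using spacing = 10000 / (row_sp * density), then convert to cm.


spacing = 10000 / (row_sp * density)
        = 10000 / (0.3 * 94478)
        = 10000 / 28343.40
        = 0.35282 m = 35.28 cm


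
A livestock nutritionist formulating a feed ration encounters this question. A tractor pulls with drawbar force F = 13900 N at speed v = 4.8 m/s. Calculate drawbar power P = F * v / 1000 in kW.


P = F * v / 1000
  = 13900 * 4.8 / 1000
  = 66720 / 1000
  = 66.72 kW


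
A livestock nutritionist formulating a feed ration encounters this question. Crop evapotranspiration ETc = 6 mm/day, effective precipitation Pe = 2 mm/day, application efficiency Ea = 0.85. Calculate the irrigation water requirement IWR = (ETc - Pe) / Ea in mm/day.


IWR = (ETc - Pe) / Ea
    = (6 - 2) / 0.85
    = 4 / 0.85
    = 4.71 mm/day


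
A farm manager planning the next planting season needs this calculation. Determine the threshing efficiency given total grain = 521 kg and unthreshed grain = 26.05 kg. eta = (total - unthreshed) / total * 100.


eta = (total - unthreshed) / total * 100
    = (521 - 26.05) / 521 * 100
    = 494.95 / 521 * 100
    = 95%


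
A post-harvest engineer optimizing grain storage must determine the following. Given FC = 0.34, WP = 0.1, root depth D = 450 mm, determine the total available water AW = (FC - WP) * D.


AW = (FC - WP) * D
   = (0.34 - 0.1) * 450
   = 0.24 * 450
   = 108 mm


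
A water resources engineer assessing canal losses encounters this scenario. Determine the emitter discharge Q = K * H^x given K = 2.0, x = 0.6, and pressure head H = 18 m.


Q = K * H^x
  = 2.0 * 18^0.6
  = 2.0 * 5.6645
  = 11.33 L/h


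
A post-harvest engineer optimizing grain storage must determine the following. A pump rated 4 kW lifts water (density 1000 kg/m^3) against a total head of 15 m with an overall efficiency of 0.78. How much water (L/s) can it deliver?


Q = (P * 1000 * eta) / (rho * g * H)
  = (4 * 1000 * 0.78) / (1000 * 9.81 * 15)
  = 3120 / 147150
  = 0.02120 m^3/s = 21.20 L/s


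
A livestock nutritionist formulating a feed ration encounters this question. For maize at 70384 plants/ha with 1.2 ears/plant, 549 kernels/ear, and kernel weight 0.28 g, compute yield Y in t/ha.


Y = density * ears * kernels * kw
  = 70384 * 1.2 * 549 * 0.28 g/ha
  = 12983314.18 g/ha
  = 12983.31 kg/ha = 12.98 t/ha


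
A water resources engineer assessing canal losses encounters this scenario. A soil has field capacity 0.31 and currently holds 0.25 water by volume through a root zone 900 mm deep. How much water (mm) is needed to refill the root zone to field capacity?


SMD = (FC - theta) * D
    = (0.31 - 0.25) * 900
    = 0.060 * 900
    = 54 mm


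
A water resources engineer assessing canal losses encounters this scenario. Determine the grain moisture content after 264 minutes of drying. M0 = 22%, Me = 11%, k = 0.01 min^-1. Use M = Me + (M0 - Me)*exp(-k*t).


M = Me + (M0 - Me) * e^(-k*t)
  = 11 + (22 - 11) * e^(-0.01*264)
  = 11 + 11 * e^(-2.640)
  = 11 + 11 * 0.07136
  = 11 + 0.7850
  = 11.78%


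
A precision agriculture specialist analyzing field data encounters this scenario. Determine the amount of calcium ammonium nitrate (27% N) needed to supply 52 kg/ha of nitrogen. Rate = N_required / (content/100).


Rate = N_required / (N_content / 100)
     = 52 / (27 / 100)
     = 52 / 0.27
     = 192.59 kg/ha


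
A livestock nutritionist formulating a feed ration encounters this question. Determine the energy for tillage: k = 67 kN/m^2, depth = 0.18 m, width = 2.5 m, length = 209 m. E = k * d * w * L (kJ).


E = k * d * w * L
  = 67 * 0.18 * 2.5 * 209
  = 6301.35 kJ


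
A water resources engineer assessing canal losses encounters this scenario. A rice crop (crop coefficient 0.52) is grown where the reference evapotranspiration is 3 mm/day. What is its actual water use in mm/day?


ETc = Kc * ET0
    = 0.52 * 3
    = 1.56 mm/day


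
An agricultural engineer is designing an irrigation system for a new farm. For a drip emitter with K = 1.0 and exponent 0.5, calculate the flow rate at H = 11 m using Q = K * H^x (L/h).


Q = K * H^x
  = 1.0 * 11^0.5
  = 1.0 * 3.3166
  = 3.32 L/h


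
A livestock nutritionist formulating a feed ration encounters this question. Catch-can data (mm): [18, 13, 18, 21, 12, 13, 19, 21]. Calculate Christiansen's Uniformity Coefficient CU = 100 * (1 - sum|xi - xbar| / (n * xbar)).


xbar = 135 / 8 = 16.875
sum|xi - xbar| = 25.250
CU = 100 * (1 - 25.250 / (8 * 16.875))
   = 100 * (1 - 0.1870)
   = 81.30%


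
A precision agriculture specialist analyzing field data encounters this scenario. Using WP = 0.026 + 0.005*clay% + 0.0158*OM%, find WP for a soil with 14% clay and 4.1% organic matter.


WP = 0.026 + 0.005*14 + 0.0158*4.1
   = 0.026 + 0.0700 + 0.0648
   = 0.1608


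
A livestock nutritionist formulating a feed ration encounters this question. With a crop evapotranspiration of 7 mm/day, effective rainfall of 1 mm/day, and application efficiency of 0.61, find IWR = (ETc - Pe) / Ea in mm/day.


IWR = (ETc - Pe) / Ea
    = (7 - 1) / 0.61
    = 6 / 0.61
    = 9.84 mm/day


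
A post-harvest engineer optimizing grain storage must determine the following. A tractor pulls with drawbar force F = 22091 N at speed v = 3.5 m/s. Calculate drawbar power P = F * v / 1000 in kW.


P = F * v / 1000
  = 22091 * 3.5 / 1000
  = 77318.50 / 1000
  = 77.32 kW


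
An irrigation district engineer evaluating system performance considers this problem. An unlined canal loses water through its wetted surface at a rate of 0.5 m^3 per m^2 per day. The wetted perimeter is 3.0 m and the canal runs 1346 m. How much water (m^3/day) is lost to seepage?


S = C * P * L
  = 0.5 * 3.0 * 1346
  = 2019 m^3/day
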